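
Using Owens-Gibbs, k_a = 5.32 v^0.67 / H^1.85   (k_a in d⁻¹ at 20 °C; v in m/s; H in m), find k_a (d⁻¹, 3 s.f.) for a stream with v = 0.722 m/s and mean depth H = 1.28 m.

k_a ≈ 2.71 d⁻¹

k_a = 5.32 × 0.722^0.67 / 1.28^1.85 = 5.32 × 0.8039 / 1.579 = 2.709 d⁻¹.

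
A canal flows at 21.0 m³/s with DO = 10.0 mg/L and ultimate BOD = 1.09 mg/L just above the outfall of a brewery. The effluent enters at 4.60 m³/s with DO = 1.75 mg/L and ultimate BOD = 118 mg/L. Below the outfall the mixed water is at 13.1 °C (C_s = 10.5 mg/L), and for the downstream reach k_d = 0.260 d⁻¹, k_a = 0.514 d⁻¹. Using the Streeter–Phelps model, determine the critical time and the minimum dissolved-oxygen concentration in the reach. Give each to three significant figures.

Mixed DO = (21.0×10.0 + 4.60×1.75)/(21.0+4.60) = 218.1/25.60 = 8.518 mg/L.
Mixed L₀ = (21.0×1.09 + 4.60×118)/(25.60) = 565.7/25.60 = 22.10 mg/L.
Initial deficit D₀ = C_s − DO₀ = 10.5 − 8.518 = 1.982 mg/L.
t_c = (1/0.2540) ln[(0.514/0.260)(1 − 1.982×0.2540/(0.260×22.10))] = 3.937 × ln(1.804) = 2.322 d.
D_c = (0.260/0.514) × 22.10 × e^(−0.260×2.322) = 0.5058 × 22.10 × 0.5468 = 6.111 mg/L.
Minimum DO = 10.5 − 6.111 = 4.389 mg/L.

t_c ≈ 2.32 d; minimum DO ≈ 4.39 mg/L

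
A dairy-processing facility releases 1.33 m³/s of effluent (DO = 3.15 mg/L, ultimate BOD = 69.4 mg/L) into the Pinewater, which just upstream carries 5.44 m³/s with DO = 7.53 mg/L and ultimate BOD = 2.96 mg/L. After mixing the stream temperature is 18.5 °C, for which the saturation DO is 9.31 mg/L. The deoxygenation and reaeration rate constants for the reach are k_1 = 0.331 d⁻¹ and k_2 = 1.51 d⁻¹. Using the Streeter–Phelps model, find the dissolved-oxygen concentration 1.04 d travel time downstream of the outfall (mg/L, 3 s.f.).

Mixed DO = (5.44×7.53 + 1.33×3.15)/(5.44+1.33) = 45.15/6.770 = 6.670 mg/L.
Mixed L₀ = (5.44×2.96 + 1.33×69.4)/(6.770) = 108.4/6.770 = 16.01 mg/L.
Initial deficit D₀ = C_s − DO₀ = 9.31 − 6.670 = 2.640 mg/L.
D(1.04) = [0.331×16.01/(1.51−0.331)](e^(−0.331×1.04) − e^(−1.51×1.04)) + 2.640 e^(−1.51×1.04)
= 4.495 × (0.7088 − 0.2080) + 2.640 × 0.2080 = 2.800 mg/L.
DO = 9.31 − 2.800 = 6.510 mg/L.

DO ≈ 6.51 mg/L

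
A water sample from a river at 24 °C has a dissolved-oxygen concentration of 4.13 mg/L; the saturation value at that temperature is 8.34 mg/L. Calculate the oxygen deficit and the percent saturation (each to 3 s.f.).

D ≈ 4.21 mg/L; 49.5 % saturation

D = C_s − C = 8.34 − 4.13 = 4.21 mg/L.
% saturation = 4.13/8.34 × 100 = 49.5 %.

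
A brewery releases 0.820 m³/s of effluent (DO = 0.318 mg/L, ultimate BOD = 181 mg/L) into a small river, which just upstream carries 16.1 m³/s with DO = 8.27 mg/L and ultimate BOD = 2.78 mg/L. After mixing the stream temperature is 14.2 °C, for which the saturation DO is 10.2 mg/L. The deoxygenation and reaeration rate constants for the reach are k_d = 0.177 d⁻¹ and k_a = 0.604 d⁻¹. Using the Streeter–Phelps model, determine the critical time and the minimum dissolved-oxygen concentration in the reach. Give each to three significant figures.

t_c ≈ 1.30 d; minimum DO ≈ 7.54 mg/L

Mixed DO = (16.1×8.27 + 0.820×0.318)/(16.1+0.820) = 133.4/16.92 = 7.885 mg/L.
Mixed L₀ = (16.1×2.78 + 0.820×181)/(16.92) = 193.2/16.92 = 11.42 mg/L.
Initial deficit D₀ = C_s − DO₀ = 10.2 − 7.885 = 2.315 mg/L.
t_c = (1/0.4270) ln[(0.604/0.177)(1 − 2.315×0.4270/(0.177×11.42))] = 2.342 × ln(1.743) = 1.301 d.
D_c = (0.177/0.604) × 11.42 × e^(−0.177×1.301) = 0.2930 × 11.42 × 0.7943 = 2.658 mg/L.
Minimum DO = 10.2 − 2.658 = 7.542 mg/L.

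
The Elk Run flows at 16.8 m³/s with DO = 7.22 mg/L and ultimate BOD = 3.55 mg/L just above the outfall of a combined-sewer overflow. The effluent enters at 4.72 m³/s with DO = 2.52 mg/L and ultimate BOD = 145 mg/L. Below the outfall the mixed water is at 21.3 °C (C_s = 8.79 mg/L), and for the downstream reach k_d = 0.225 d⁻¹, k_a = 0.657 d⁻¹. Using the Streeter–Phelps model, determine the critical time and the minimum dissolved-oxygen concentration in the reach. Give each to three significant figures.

t_c ≈ 2.12 d; minimum DO ≈ 1.44 mg/L

Mixed DO = (16.8×7.22 + 4.72×2.52)/(16.8+4.72) = 133.2/21.52 = 6.189 mg/L.
Mixed L₀ = (16.8×3.55 + 4.72×145)/(21.52) = 744.0/21.52 = 34.57 mg/L.
Initial deficit D₀ = C_s − DO₀ = 8.79 − 6.189 = 2.601 mg/L.
t_c = (1/0.4320) ln[(0.657/0.225)(1 − 2.601×0.4320/(0.225×34.57))] = 2.315 × ln(2.498) = 2.119 d.
D_c = (0.225/0.657) × 34.57 × e^(−0.225×2.119) = 0.3425 × 34.57 × 0.6207 = 7.350 mg/L.
Minimum DO = 8.79 − 7.350 = 1.440 mg/L.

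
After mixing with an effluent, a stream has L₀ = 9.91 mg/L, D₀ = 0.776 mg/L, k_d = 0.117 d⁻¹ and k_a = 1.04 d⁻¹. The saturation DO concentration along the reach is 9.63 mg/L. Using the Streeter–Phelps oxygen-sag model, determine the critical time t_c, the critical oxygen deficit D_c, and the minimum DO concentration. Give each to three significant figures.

t_c ≈ 1.33 d; D_c ≈ 0.955 mg/L; min DO ≈ 8.68 mg/L

With k_a/k_d = 8.889 and 1 − D₀(k_a−k_d)/(k_d L₀) = 0.3823,
t_c = ln(8.889 × 0.3823) / (1.04 − 0.117) = ln(3.398) / 0.9230 = 1.223/0.9230 = 1.325 d.
L(t_c) = L₀ e^(−k_d t_c) = 9.91 × 0.8564 = 8.487 mg/L, and at the critical point k_a D_c = k_d L, so D_c = (0.117/1.04) × 8.487 = 0.9548 mg/L.
Minimum DO = C_s − D_c = 9.63 − 0.9548 = 8.675 mg/L.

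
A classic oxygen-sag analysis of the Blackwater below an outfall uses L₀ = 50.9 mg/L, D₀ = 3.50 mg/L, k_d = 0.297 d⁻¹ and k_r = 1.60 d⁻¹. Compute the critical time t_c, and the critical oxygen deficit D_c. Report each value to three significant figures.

With k_r/k_d = 5.387 and 1 − D₀(k_r−k_d)/(k_d L₀) = 0.6983,
t_c = ln(5.387 × 0.6983) / (1.60 − 0.297) = ln(3.762) / 1.303 = 1.325/1.303 = 1.017 d.
L(t_c) = L₀ e^(−k_d t_c) = 50.9 × 0.7393 = 37.63 mg/L, and at the critical point k_r D_c = k_d L, so D_c = (0.297/1.60) × 37.63 = 6.985 mg/L.

t_c ≈ 1.02 d; D_c ≈ 6.99 mg/L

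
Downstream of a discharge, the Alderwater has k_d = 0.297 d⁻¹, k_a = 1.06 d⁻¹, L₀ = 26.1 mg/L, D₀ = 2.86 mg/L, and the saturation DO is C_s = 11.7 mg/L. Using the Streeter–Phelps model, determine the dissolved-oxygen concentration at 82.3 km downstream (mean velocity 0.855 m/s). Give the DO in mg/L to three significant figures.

DO ≈ 6.64 mg/L

Travel time t = x/v = 82.3 km / (0.855 m/s) = 82300 m / 0.855 m/s = 96260 s = 1.114 d.
k_d L₀/(k_a−k_d) = 0.297×26.1/(1.06−0.297) = 7.752/0.7630 = 10.16 mg/L.
e^(−k_d t) = e^(−0.297×1.114) = 0.7183; e^(−k_a t) = e^(−1.06×1.114) = 0.3070.
D = 10.16 × (0.7183 − 0.3070) + 2.86 × 0.3070 = 4.179 + 0.8780 = 5.057 mg/L.
DO = C_s − D = 11.7 − 5.057 = 6.643 mg/L.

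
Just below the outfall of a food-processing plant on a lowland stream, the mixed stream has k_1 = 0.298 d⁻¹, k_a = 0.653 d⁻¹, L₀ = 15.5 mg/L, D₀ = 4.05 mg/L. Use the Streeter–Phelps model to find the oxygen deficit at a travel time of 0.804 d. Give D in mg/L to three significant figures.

D ≈ 4.94 mg/L

k_1 L₀/(k_a−k_1) = 0.298×15.5/(0.653−0.298) = 4.619/0.3550 = 13.01 mg/L.
e^(−k_1 t) = e^(−0.298×0.8040) = 0.7869; e^(−k_a t) = e^(−0.653×0.8040) = 0.5915.
D = 13.01 × (0.7869 − 0.5915) + 4.05 × 0.5915 = 2.542 + 2.396 = 4.938 mg/L.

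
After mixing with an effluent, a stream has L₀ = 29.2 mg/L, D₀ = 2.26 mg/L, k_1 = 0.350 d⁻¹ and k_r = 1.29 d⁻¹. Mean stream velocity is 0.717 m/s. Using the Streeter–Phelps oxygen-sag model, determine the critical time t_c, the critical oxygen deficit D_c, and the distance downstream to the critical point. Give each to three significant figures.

With k_r/k_1 = 3.686 and 1 − D₀(k_r−k_1)/(k_1 L₀) = 0.7921,
t_c = ln(3.686 × 0.7921) / (1.29 − 0.350) = ln(2.920) / 0.9400 = 1.071/0.9400 = 1.140 d.
L(t_c) = L₀ e^(−k_1 t_c) = 29.2 × 0.6710 = 19.59 mg/L, and at the critical point k_r D_c = k_1 L, so D_c = (0.350/1.29) × 19.59 = 5.316 mg/L.
x_c = v t_c = 0.717 m/s × 1.140 d × 86400 s/d = 70610 m ≈ 70.6 km.

t_c ≈ 1.14 d; D_c ≈ 5.32 mg/L; x_c ≈ 70.6 km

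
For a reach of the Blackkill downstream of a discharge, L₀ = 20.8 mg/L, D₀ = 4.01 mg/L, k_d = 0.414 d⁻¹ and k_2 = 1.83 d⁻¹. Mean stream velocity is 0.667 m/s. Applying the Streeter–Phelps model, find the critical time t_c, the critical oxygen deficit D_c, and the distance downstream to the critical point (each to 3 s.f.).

t_c = [1/(k_2−k_d)] ln[(k_2/k_d)(1 − D₀(k_2−k_d)/(k_d L₀))]
= [1/(1.83−0.414)] ln[(1.83/0.414)(1 − 4.01×1.416/(0.414×20.8))]
= (1/1.416) ln[4.420 × 0.3406] = 0.7062 × ln(1.506) = 0.7062 × 0.4092 = 0.2890 d.
D_c = (k_d/k_2) L₀ e^(−k_d t_c) = (0.414/1.83) × 20.8 × e^(−0.414×0.2890) = 0.2262 × 20.8 × 0.8872 = 4.175 mg/L.
x_c = v t_c = 0.667 m/s × 0.2890 d × 86400 s/d = 16650 m ≈ 16.7 km.

t_c ≈ 0.289 d; D_c ≈ 4.17 mg/L; x_c ≈ 16.7 km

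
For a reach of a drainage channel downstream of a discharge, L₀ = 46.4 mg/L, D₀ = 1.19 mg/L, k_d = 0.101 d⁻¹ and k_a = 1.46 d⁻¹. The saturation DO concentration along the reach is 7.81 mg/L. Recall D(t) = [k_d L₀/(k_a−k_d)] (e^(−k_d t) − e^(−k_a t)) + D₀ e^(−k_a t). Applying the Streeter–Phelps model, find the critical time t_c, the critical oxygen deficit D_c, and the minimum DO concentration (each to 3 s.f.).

t_c ≈ 1.65 d; D_c ≈ 2.72 mg/L; min DO ≈ 5.09 mg/L

t_c = [1/(k_a−k_d)] ln[(k_a/k_d)(1 − D₀(k_a−k_d)/(k_d L₀))]
= [1/(1.46−0.101)] ln[(1.46/0.101)(1 − 1.19×1.359/(0.101×46.4))]
= (1/1.359) ln[14.46 × 0.6549] = 0.7358 × ln(9.467) = 0.7358 × 2.248 = 1.654 d.
L(t_c) = L₀ e^(−k_d t_c) = 46.4 × 0.8462 = 39.26 mg/L, and at the critical point k_a D_c = k_d L, so D_c = (0.101/1.46) × 39.26 = 2.716 mg/L.
Minimum DO = C_s − D_c = 7.81 − 2.716 = 5.094 mg/L.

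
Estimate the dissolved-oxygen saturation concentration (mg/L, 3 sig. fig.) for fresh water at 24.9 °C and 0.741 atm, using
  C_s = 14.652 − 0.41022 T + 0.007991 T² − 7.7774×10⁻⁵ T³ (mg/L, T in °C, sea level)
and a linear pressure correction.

At sea level: C_s = 14.652 − 0.41022×24.9 + 0.007991×24.9² − 7.7774×10⁻⁵×24.9³ = 8.191 mg/L.
Pressure correction: C_s' = 8.191 × 0.741 = 6.070 mg/L.

C_s ≈ 6.07 mg/L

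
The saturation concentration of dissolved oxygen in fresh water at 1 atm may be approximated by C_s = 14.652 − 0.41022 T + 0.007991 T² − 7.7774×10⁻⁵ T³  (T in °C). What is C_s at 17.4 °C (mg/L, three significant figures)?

C_s = 14.652 − 0.41022×17.4 + 0.007991×17.4² − 7.7774×10⁻⁵×17.4³ = 9.524 mg/L.

C_s ≈ 9.52 mg/L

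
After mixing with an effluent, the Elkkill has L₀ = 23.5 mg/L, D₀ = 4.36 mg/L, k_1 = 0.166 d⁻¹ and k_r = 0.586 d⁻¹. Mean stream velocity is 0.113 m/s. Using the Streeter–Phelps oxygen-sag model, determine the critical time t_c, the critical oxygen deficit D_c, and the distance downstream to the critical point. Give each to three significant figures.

t_c ≈ 1.49 d; D_c ≈ 5.19 mg/L; x_c ≈ 14.6 km

With k_r/k_1 = 3.530 and 1 − D₀(k_r−k_1)/(k_1 L₀) = 0.5306,
t_c = ln(3.530 × 0.5306) / (0.586 − 0.166) = ln(1.873) / 0.4200 = 0.6276/0.4200 = 1.494 d.
D_c = (k_1/k_r) L₀ e^(−k_1 t_c) = (0.166/0.586) × 23.5 × e^(−0.166×1.494) = 0.2833 × 23.5 × 0.7803 = 5.195 mg/L.
x_c = v t_c = 0.113 m/s × 1.494 d × 86400 s/d = 14590 m ≈ 14.6 km.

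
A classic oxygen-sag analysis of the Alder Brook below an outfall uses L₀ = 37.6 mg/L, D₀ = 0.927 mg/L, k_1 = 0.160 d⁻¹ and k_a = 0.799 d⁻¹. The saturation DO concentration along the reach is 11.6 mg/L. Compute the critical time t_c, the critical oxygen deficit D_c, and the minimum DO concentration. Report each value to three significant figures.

t_c = [1/(k_a−k_1)] ln[(k_a/k_1)(1 − D₀(k_a−k_1)/(k_1 L₀))]
= [1/(0.799−0.160)] ln[(0.799/0.160)(1 − 0.927×0.6390/(0.160×37.6))]
= (1/0.6390) ln[4.994 × 0.9015] = 1.565 × ln(4.502) = 1.565 × 1.505 = 2.355 d.
D_c = (k_1/k_a) L₀ e^(−k_1 t_c) = (0.160/0.799) × 37.6 × e^(−0.160×2.355) = 0.2003 × 37.6 × 0.6861 = 5.166 mg/L.
Minimum DO = C_s − D_c = 11.6 − 5.166 = 6.434 mg/L.

t_c ≈ 2.35 d; D_c ≈ 5.17 mg/L; min DO ≈ 6.43 mg/L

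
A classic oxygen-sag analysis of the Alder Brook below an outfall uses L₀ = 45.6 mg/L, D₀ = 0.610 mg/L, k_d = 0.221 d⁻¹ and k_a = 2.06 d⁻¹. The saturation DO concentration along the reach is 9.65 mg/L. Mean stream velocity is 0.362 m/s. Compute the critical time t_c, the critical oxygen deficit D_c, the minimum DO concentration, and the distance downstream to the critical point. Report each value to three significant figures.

t_c = [1/(k_a−k_d)] ln[(k_a/k_d)(1 − D₀(k_a−k_d)/(k_d L₀))]
= [1/(2.06−0.221)] ln[(2.06/0.221)(1 − 0.610×1.839/(0.221×45.6))]
= (1/1.839) ln[9.321 × 0.8887] = 0.5438 × ln(8.284) = 0.5438 × 2.114 = 1.150 d.
L(t_c) = L₀ e^(−k_d t_c) = 45.6 × 0.7756 = 35.37 mg/L, and at the critical point k_a D_c = k_d L, so D_c = (0.221/2.06) × 35.37 = 3.794 mg/L.
Minimum DO = C_s − D_c = 9.65 − 3.794 = 5.856 mg/L.
x_c = v t_c = 0.362 m/s × 1.150 d × 86400 s/d = 35960 m ≈ 36.0 km.

t_c ≈ 1.15 d; D_c ≈ 3.79 mg/L; min DO ≈ 5.86 mg/L; x_c ≈ 36.0 km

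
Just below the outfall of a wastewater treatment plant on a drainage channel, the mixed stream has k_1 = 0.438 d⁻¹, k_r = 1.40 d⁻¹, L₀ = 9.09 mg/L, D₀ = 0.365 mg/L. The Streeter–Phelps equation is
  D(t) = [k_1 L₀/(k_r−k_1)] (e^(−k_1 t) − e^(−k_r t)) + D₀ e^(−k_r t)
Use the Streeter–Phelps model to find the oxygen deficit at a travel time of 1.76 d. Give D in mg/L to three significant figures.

D ≈ 1.59 mg/L

k_1 L₀/(k_r−k_1) = 0.438×9.09/(1.40−0.438) = 3.981/0.9620 = 4.139 mg/L.
e^(−k_1 t) = e^(−0.438×1.760) = 0.4626; e^(−k_r t) = e^(−1.40×1.760) = 0.08509.
D = 4.139 × (0.4626 − 0.08509) + 0.365 × 0.08509 = 1.562 + 0.03106 = 1.593 mg/L.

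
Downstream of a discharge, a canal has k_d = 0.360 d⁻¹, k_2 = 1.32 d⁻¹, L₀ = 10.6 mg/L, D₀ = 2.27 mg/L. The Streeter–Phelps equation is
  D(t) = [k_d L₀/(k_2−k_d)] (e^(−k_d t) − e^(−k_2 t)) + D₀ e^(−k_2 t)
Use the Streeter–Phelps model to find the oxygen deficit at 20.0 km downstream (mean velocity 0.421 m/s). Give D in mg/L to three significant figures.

D ≈ 2.44 mg/L

Travel time t = x/v = 20.0 km / (0.421 m/s) = 20000 m / 0.421 m/s = 47510 s = 0.5498 d.
k_d L₀/(k_2−k_d) = 0.360×10.6/(1.32−0.360) = 3.816/0.9600 = 3.975 mg/L.
e^(−k_d t) = e^(−0.360×0.5498) = 0.8204; e^(−k_2 t) = e^(−1.32×0.5498) = 0.4839.
D = 3.975 × (0.8204 − 0.4839) + 2.27 × 0.4839 = 1.337 + 1.099 = 2.436 mg/L.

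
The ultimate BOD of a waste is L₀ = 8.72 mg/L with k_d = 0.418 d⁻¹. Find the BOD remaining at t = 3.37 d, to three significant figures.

L_t = L₀ e^(−k_d t) = 8.72 × e^(−0.418×3.37) = 8.72 × 0.2445 = 2.132 mg/L.

L ≈ 2.13 mg/L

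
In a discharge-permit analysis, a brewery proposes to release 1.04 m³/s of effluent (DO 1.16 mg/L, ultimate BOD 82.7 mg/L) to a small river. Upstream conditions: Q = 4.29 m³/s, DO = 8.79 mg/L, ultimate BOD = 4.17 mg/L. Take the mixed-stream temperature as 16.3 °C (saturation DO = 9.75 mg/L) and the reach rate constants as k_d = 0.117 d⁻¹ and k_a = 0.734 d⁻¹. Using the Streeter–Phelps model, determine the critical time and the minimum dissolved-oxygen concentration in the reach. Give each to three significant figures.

t_c ≈ 1.22 d; minimum DO ≈ 7.05 mg/L

Mixed DO = (4.29×8.79 + 1.04×1.16)/(4.29+1.04) = 38.92/5.330 = 7.301 mg/L.
Mixed L₀ = (4.29×4.17 + 1.04×82.7)/(5.330) = 103.9/5.330 = 19.49 mg/L.
Initial deficit D₀ = C_s − DO₀ = 9.75 − 7.301 = 2.449 mg/L.
t_c = (1/0.6170) ln[(0.734/0.117)(1 − 2.449×0.6170/(0.117×19.49))] = 1.621 × ln(2.117) = 1.216 d.
D_c = (0.117/0.734) × 19.49 × e^(−0.117×1.216) = 0.1594 × 19.49 × 0.8674 = 2.695 mg/L.
Minimum DO = 9.75 − 2.695 = 7.055 mg/L.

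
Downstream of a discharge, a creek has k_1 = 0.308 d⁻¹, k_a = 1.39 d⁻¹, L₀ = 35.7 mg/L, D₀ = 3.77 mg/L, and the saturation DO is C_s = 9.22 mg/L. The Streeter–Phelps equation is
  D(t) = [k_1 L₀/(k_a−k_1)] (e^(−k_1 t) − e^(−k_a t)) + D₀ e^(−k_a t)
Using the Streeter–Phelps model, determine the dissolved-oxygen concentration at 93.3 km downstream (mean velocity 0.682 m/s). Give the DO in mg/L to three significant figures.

Travel time t = x/v = 93.3 km / (0.682 m/s) = 93300 m / 0.682 m/s = 136800 s = 1.583 d.
k_1 L₀/(k_a−k_1) = 0.308×35.7/(1.39−0.308) = 11.00/1.082 = 10.16 mg/L.
e^(−k_1 t) = e^(−0.308×1.583) = 0.6140; e^(−k_a t) = e^(−1.39×1.583) = 0.1107.
D = 10.16 × (0.6140 − 0.1107) + 3.77 × 0.1107 = 5.115 + 0.4174 = 5.532 mg/L.
DO = C_s − D = 9.22 − 5.532 = 3.688 mg/L.

DO ≈ 3.69 mg/L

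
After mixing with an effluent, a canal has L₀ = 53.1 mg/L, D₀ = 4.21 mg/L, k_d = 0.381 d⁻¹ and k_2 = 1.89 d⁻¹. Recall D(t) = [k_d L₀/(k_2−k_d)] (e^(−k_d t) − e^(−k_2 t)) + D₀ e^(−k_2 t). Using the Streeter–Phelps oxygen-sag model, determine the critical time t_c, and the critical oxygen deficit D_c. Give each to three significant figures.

t_c ≈ 0.812 d; D_c ≈ 7.86 mg/L

With k_2/k_d = 4.961 and 1 − D₀(k_2−k_d)/(k_d L₀) = 0.6860,
t_c = ln(4.961 × 0.6860) / (1.89 − 0.381) = ln(3.403) / 1.509 = 1.225/1.509 = 0.8116 d.
L(t_c) = L₀ e^(−k_d t_c) = 53.1 × 0.7340 = 38.98 mg/L, and at the critical point k_2 D_c = k_d L, so D_c = (0.381/1.89) × 38.98 = 7.857 mg/L.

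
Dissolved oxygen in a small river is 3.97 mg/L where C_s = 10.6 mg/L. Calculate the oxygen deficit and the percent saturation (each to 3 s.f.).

D = C_s − C = 10.6 − 3.97 = 6.63 mg/L.
% saturation = 3.97/10.6 × 100 = 37.5 %.

D ≈ 6.63 mg/L; 37.5 % saturation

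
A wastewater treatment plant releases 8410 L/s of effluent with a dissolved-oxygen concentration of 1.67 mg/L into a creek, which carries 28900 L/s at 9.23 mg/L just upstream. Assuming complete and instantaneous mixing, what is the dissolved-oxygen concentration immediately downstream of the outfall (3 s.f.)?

Flow-weighted mixing: C = (Q_r C_r + Q_w C_w)/(Q_r + Q_w)
= (28900×9.23 + 8410×1.67)/(28900 + 8410) = 280800/37310 = 7.526 mg/L.

7.53 mg/L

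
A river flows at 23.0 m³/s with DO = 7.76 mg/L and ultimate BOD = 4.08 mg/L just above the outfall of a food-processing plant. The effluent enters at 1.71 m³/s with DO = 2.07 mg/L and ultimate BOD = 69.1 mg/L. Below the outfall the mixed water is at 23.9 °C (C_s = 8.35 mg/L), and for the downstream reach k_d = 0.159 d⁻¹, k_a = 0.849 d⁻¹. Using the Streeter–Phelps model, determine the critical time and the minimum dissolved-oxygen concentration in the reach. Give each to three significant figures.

t_c ≈ 1.43 d; minimum DO ≈ 7.07 mg/L

Mixed DO = (23.0×7.76 + 1.71×2.07)/(23.0+1.71) = 182.0/24.71 = 7.366 mg/L.
Mixed L₀ = (23.0×4.08 + 1.71×69.1)/(24.71) = 212.0/24.71 = 8.580 mg/L.
Initial deficit D₀ = C_s − DO₀ = 8.35 − 7.366 = 0.9838 mg/L.
t_c = (1/0.6900) ln[(0.849/0.159)(1 − 0.9838×0.6900/(0.159×8.580))] = 1.449 × ln(2.683) = 1.430 d.
D_c = (0.159/0.849) × 8.580 × e^(−0.159×1.430) = 0.1873 × 8.580 × 0.7966 = 1.280 mg/L.
Minimum DO = 8.35 − 1.280 = 7.070 mg/L.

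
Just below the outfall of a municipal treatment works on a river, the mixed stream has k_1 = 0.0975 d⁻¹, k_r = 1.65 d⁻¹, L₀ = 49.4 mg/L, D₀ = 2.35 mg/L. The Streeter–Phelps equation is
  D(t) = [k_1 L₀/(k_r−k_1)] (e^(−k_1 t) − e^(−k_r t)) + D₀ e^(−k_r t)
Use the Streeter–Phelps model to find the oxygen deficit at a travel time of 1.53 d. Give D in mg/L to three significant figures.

D ≈ 2.61 mg/L

k_1 L₀/(k_r−k_1) = 0.0975×49.4/(1.65−0.0975) = 4.817/1.552 = 3.102 mg/L.
e^(−k_1 t) = e^(−0.0975×1.530) = 0.8614; e^(−k_r t) = e^(−1.65×1.530) = 0.08010.
D = 3.102 × (0.8614 − 0.08010) + 2.35 × 0.08010 = 2.424 + 0.1882 = 2.612 mg/L.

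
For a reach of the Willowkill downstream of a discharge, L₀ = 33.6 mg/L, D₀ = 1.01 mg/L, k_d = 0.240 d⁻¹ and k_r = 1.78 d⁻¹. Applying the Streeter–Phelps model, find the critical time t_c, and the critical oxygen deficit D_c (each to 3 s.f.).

With k_r/k_d = 7.417 and 1 − D₀(k_r−k_d)/(k_d L₀) = 0.8071,
t_c = ln(7.417 × 0.8071) / (1.78 − 0.240) = ln(5.986) / 1.540 = 1.789/1.540 = 1.162 d.
D_c = (k_d/k_r) L₀ e^(−k_d t_c) = (0.240/1.78) × 33.6 × e^(−0.240×1.162) = 0.1348 × 33.6 × 0.7566 = 3.428 mg/L.

t_c ≈ 1.16 d; D_c ≈ 3.43 mg/L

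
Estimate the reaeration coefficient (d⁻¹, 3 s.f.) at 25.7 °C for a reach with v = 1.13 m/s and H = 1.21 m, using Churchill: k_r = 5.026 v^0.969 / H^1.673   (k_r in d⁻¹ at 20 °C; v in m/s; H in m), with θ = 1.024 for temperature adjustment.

k_r ≈ 4.71 d⁻¹

k_r(20) = 5.026 × 1.13^0.969 / 1.21^1.673 = 5.026 × 1.126 / 1.376 = 4.113 d⁻¹.
k_r(25.7) = 4.113 × 1.024^(25.7−20) = 4.113 × 1.145 = 4.708 d⁻¹.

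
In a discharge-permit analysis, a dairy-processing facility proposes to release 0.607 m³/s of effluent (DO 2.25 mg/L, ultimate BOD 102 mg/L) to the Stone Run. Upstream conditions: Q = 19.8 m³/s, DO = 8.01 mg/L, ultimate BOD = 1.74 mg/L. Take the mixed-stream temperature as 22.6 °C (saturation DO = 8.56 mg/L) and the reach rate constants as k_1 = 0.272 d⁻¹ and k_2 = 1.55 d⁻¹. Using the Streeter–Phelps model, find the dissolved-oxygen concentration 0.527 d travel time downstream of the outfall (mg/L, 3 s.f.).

DO ≈ 7.81 mg/L

Mixed DO = (19.8×8.01 + 0.607×2.25)/(19.8+0.607) = 160.0/20.41 = 7.839 mg/L.
Mixed L₀ = (19.8×1.74 + 0.607×102)/(20.41) = 96.37/20.41 = 4.722 mg/L.
Initial deficit D₀ = C_s − DO₀ = 8.56 − 7.839 = 0.7213 mg/L.
D(0.527) = [0.272×4.722/(1.55−0.272)](e^(−0.272×0.527) − e^(−1.55×0.527)) + 0.7213 e^(−1.55×0.527)
= 1.005 × (0.8665 − 0.4418) + 0.7213 × 0.4418 = 0.7455 mg/L.
DO = 8.56 − 0.7455 = 7.815 mg/L.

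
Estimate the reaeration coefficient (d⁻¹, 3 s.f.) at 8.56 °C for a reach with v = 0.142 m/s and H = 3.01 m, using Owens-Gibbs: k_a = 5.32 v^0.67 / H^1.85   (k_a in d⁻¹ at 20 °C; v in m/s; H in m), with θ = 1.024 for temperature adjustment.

k_a ≈ 0.143 d⁻¹

k_a(20) = 5.32 × 0.142^0.67 / 3.01^1.85 = 5.32 × 0.2704 / 7.680 = 0.1873 d⁻¹.
k_a(8.56) = 0.1873 × 1.024^(8.56−20) = 0.1873 × 0.7624 = 0.1428 d⁻¹.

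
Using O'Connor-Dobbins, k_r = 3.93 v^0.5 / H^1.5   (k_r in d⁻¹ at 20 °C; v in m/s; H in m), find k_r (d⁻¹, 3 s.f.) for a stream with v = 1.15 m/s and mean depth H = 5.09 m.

k_r = 3.93 × 1.15^0.5 / 5.09^1.5 = 3.93 × 1.072 / 11.48 = 0.3670 d⁻¹.

k_r ≈ 0.367 d⁻¹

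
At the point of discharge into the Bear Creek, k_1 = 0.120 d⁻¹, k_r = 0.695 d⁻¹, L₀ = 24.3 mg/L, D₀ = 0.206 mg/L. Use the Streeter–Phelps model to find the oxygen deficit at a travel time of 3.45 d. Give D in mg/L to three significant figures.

D ≈ 2.91 mg/L

k_1 L₀/(k_r−k_1) = 0.120×24.3/(0.695−0.120) = 2.916/0.5750 = 5.071 mg/L.
e^(−k_1 t) = e^(−0.120×3.450) = 0.6610; e^(−k_r t) = e^(−0.695×3.450) = 0.09092.
D = 5.071 × (0.6610 − 0.09092) + 0.206 × 0.09092 = 2.891 + 0.01873 = 2.910 mg/L.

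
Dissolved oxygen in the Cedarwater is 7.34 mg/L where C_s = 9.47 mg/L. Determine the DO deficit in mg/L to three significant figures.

D = C_s − C = 9.47 − 7.34 = 2.13 mg/L.

D ≈ 2.13 mg/L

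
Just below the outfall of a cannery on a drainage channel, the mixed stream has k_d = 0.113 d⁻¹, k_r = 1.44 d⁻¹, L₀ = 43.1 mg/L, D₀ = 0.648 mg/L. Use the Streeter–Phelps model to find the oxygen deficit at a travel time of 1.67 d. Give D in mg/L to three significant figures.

k_d L₀/(k_r−k_d) = 0.113×43.1/(1.44−0.113) = 4.870/1.327 = 3.670 mg/L.
e^(−k_d t) = e^(−0.113×1.670) = 0.8280; e^(−k_r t) = e^(−1.44×1.670) = 0.09028.
D = 3.670 × (0.8280 − 0.09028) + 0.648 × 0.09028 = 2.708 + 0.05850 = 2.766 mg/L.

D ≈ 2.77 mg/L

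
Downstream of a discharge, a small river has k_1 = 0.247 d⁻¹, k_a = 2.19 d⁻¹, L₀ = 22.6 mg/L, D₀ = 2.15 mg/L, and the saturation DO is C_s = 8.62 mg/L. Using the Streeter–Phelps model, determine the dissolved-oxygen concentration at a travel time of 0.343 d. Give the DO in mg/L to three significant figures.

DO ≈ 6.32 mg/L

k_1 L₀/(k_a−k_1) = 0.247×22.6/(2.19−0.247) = 5.582/1.943 = 2.873 mg/L.
e^(−k_1 t) = e^(−0.247×0.3430) = 0.9188; e^(−k_a t) = e^(−2.19×0.3430) = 0.4718.
D = 2.873 × (0.9188 − 0.4718) + 2.15 × 0.4718 = 1.284 + 1.014 = 2.298 mg/L.
DO = C_s − D = 8.62 − 2.298 = 6.322 mg/L.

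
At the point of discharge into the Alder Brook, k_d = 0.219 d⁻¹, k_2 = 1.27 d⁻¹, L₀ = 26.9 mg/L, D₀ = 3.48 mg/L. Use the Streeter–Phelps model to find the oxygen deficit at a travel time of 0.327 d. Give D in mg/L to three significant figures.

D ≈ 3.81 mg/L

k_d L₀/(k_2−k_d) = 0.219×26.9/(1.27−0.219) = 5.891/1.051 = 5.605 mg/L.
e^(−k_d t) = e^(−0.219×0.3270) = 0.9309; e^(−k_2 t) = e^(−1.27×0.3270) = 0.6601.
D = 5.605 × (0.9309 − 0.6601) + 3.48 × 0.6601 = 1.518 + 2.297 = 3.815 mg/L.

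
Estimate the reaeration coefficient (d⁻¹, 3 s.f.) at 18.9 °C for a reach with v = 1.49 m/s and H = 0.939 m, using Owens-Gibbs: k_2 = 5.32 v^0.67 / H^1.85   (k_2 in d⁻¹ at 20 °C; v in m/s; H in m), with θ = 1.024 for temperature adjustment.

k_2(20) = 5.32 × 1.49^0.67 / 0.939^1.85 = 5.32 × 1.306 / 0.8901 = 7.808 d⁻¹.
k_2(18.9) = 7.808 × 1.024^(18.9−20) = 7.808 × 0.9742 = 7.607 d⁻¹.

k_2 ≈ 7.61 d⁻¹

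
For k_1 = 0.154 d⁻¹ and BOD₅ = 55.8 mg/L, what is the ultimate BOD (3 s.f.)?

L₀ ≈ 104 mg/L

BOD₅ = L₀(1 − e^(−5k_1)) ⇒ L₀ = BOD₅ / (1 − e^(−5×0.154))
= 55.8 / (1 − 0.4630) = 55.8 / 0.5370 = 103.9 mg/L.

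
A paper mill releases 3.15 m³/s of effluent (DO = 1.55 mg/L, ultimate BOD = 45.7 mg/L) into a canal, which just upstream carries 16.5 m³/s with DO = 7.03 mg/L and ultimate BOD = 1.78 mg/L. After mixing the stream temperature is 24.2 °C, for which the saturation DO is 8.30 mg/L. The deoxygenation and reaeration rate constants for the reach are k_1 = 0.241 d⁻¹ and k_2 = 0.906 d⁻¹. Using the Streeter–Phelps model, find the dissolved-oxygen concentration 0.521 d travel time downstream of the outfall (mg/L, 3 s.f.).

Mixed DO = (16.5×7.03 + 3.15×1.55)/(16.5+3.15) = 120.9/19.65 = 6.152 mg/L.
Mixed L₀ = (16.5×1.78 + 3.15×45.7)/(19.65) = 173.3/19.65 = 8.821 mg/L.
Initial deficit D₀ = C_s − DO₀ = 8.30 − 6.152 = 2.148 mg/L.
D(0.521) = [0.241×8.821/(0.906−0.241)](e^(−0.241×0.521) − e^(−0.906×0.521)) + 2.148 e^(−0.906×0.521)
= 3.197 × (0.8820 − 0.6237) + 2.148 × 0.6237 = 2.166 mg/L.
DO = 8.30 − 2.166 = 6.134 mg/L.

DO ≈ 6.13 mg/L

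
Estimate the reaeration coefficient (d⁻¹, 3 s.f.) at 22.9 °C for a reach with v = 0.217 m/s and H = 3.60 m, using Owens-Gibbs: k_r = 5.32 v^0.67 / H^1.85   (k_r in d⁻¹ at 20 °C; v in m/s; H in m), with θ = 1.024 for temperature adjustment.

k_r ≈ 0.191 d⁻¹

k_r(20) = 5.32 × 0.217^0.67 / 3.60^1.85 = 5.32 × 0.3593 / 10.69 = 0.1787 d⁻¹.
k_r(22.9) = 0.1787 × 1.024^(22.9−20) = 0.1787 × 1.071 = 0.1914 d⁻¹.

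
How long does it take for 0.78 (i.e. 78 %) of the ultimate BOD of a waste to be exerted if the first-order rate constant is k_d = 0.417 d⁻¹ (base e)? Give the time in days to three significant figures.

y/L₀ = 1 − e^(−k_d t) = 0.78 ⇒ e^(−k_d t) = 0.220
t = −ln(0.220) / 0.417 = 1.514 / 0.417 = 3.631 d.

t ≈ 3.63 d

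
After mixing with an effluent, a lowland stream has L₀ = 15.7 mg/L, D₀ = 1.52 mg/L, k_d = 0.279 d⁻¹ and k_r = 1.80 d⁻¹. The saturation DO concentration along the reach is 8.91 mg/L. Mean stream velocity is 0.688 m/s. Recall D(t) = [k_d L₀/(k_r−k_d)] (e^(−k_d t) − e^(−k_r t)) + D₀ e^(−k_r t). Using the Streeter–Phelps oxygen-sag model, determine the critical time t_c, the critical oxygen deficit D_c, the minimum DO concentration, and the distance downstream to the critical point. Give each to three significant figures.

t_c = [1/(k_r−k_d)] ln[(k_r/k_d)(1 − D₀(k_r−k_d)/(k_d L₀))]
= [1/(1.80−0.279)] ln[(1.80/0.279)(1 − 1.52×1.521/(0.279×15.7))]
= (1/1.521) ln[6.452 × 0.4722] = 0.6575 × ln(3.046) = 0.6575 × 1.114 = 0.7324 d.
D_c = (k_d/k_r) L₀ e^(−k_d t_c) = (0.279/1.80) × 15.7 × e^(−0.279×0.7324) = 0.1550 × 15.7 × 0.8152 = 1.984 mg/L.
Minimum DO = C_s − D_c = 8.91 − 1.984 = 6.926 mg/L.
x_c = v t_c = 0.688 m/s × 0.7324 d × 86400 s/d = 43540 m ≈ 43.5 km.

t_c ≈ 0.732 d; D_c ≈ 1.98 mg/L; min DO ≈ 6.93 mg/L; x_c ≈ 43.5 km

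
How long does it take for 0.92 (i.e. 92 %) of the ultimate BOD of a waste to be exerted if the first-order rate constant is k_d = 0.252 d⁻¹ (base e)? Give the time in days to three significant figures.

y/L₀ = 1 − e^(−k_d t) = 0.92 ⇒ e^(−k_d t) = 0.0800
t = −ln(0.0800) / 0.252 = 2.526 / 0.252 = 10.02 d.

t ≈ 10.0 d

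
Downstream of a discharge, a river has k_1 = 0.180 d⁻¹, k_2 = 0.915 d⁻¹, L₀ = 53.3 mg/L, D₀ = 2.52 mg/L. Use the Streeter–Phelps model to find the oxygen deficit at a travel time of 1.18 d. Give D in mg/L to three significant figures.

D ≈ 6.98 mg/L

k_1 L₀/(k_2−k_1) = 0.180×53.3/(0.915−0.180) = 9.594/0.7350 = 13.05 mg/L.
e^(−k_1 t) = e^(−0.180×1.180) = 0.8086; e^(−k_2 t) = e^(−0.915×1.180) = 0.3397.
D = 13.05 × (0.8086 − 0.3397) + 2.52 × 0.3397 = 6.121 + 0.8560 = 6.977 mg/L.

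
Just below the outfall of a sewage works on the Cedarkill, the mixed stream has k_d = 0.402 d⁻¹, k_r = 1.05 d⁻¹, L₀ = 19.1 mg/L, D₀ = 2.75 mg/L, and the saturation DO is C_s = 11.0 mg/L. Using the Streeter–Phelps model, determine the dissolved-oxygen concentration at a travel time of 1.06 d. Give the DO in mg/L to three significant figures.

k_d L₀/(k_r−k_d) = 0.402×19.1/(1.05−0.402) = 7.678/0.6480 = 11.85 mg/L.
e^(−k_d t) = e^(−0.402×1.060) = 0.6530; e^(−k_r t) = e^(−1.05×1.060) = 0.3286.
D = 11.85 × (0.6530 − 0.3286) + 2.75 × 0.3286 = 3.845 + 0.9036 = 4.748 mg/L.
DO = C_s − D = 11.0 − 4.748 = 6.252 mg/L.

DO ≈ 6.25 mg/L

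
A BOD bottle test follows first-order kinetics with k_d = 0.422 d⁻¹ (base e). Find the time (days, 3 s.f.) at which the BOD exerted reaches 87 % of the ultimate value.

t ≈ 4.83 d

y/L₀ = 1 − e^(−k_d t) = 0.87 ⇒ e^(−k_d t) = 0.130
t = −ln(0.130) / 0.422 = 2.040 / 0.422 = 4.835 d.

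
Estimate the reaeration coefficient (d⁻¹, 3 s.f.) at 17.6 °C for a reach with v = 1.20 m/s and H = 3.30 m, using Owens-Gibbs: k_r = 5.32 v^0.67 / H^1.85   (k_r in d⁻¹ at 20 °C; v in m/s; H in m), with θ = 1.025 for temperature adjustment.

k_r(20) = 5.32 × 1.20^0.67 / 3.30^1.85 = 5.32 × 1.130 / 9.104 = 0.6603 d⁻¹.
k_r(17.6) = 0.6603 × 1.025^(17.6−20) = 0.6603 × 0.9425 = 0.6223 d⁻¹.

k_r ≈ 0.622 d⁻¹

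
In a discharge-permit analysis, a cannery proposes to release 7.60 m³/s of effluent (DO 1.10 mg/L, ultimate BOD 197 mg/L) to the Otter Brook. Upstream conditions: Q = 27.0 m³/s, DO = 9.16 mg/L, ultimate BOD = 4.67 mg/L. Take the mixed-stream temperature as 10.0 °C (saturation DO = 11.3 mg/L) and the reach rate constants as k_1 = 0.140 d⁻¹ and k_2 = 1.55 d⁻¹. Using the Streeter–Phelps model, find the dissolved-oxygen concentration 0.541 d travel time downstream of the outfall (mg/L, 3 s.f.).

DO ≈ 7.30 mg/L

Mixed DO = (27.0×9.16 + 7.60×1.10)/(27.0+7.60) = 255.7/34.60 = 7.390 mg/L.
Mixed L₀ = (27.0×4.67 + 7.60×197)/(34.60) = 1623/34.60 = 46.92 mg/L.
Initial deficit D₀ = C_s − DO₀ = 11.3 − 7.390 = 3.910 mg/L.
D(0.541) = [0.140×46.92/(1.55−0.140)](e^(−0.140×0.541) − e^(−1.55×0.541)) + 3.910 e^(−1.55×0.541)
= 4.658 × (0.9271 − 0.4323) + 3.910 × 0.4323 = 3.995 mg/L.
DO = 11.3 − 3.995 = 7.305 mg/L.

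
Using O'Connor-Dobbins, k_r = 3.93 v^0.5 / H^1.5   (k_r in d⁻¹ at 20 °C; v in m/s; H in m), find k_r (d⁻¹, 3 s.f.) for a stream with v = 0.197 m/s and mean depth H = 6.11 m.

k_r ≈ 0.115 d⁻¹

k_r = 3.93 × 0.197^0.5 / 6.11^1.5 = 3.93 × 0.4438 / 15.10 = 0.1155 d⁻¹.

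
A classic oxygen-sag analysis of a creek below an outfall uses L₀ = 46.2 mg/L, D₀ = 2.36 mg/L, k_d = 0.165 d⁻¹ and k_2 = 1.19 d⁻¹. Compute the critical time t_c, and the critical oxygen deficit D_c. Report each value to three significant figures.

t_c ≈ 1.56 d; D_c ≈ 4.96 mg/L

At the critical point dD/dt = 0, so k_d L₀ e^(−k_d t) = k_2 D. Substituting D(t) from the Streeter–Phelps equation and solving for t gives
t_c = ln[(k_2/k_d)(1 − D₀(k_2−k_d)/(k_d L₀))] / (k_2−k_d).
Here k_2−k_d = 1.025 d⁻¹ and 1 − D₀(k_2−k_d)/(k_d L₀) = 1 − 2.36×1.025/(0.165×46.2) = 0.6827, so
t_c = ln(7.212 × 0.6827) / 1.025 = 1.594 / 1.025 = 1.555 d.
D_c = (k_d/k_2) L₀ e^(−k_d t_c) = (0.165/1.19) × 46.2 × e^(−0.165×1.555) = 0.1387 × 46.2 × 0.7737 = 4.956 mg/L.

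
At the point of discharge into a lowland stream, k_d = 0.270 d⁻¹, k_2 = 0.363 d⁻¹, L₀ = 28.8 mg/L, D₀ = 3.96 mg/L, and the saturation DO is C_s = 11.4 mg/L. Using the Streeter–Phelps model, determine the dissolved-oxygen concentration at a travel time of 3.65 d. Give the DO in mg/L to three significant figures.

k_d L₀/(k_2−k_d) = 0.270×28.8/(0.363−0.270) = 7.776/0.09300 = 83.61 mg/L.
e^(−k_d t) = e^(−0.270×3.650) = 0.3733; e^(−k_2 t) = e^(−0.363×3.650) = 0.2658.
D = 83.61 × (0.3733 − 0.2658) + 3.96 × 0.2658 = 8.983 + 1.053 = 10.04 mg/L.
DO = C_s − D = 11.4 − 10.04 = 1.364 mg/L.

DO ≈ 1.36 mg/L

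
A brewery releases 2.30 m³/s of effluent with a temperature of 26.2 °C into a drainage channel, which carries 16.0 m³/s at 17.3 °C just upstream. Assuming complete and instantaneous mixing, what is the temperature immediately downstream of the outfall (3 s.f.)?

18.4 °C

Flow-weighted mixing: C = (Q_r C_r + Q_w C_w)/(Q_r + Q_w)
= (16.0×17.3 + 2.30×26.2)/(16.0 + 2.30) = 337.1/18.30 = 18.42 °C.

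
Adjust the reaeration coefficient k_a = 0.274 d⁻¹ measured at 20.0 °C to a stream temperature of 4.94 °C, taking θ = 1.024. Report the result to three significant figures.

k_a(T₂) = k_a(T₁) · θ^(T₂−T₁) = 0.274 × 1.024^(4.94−20.0)
= 0.274 × 1.024^-15.1 = 0.274 × 0.6997 = 0.1917 d⁻¹.

k_a ≈ 0.192 d⁻¹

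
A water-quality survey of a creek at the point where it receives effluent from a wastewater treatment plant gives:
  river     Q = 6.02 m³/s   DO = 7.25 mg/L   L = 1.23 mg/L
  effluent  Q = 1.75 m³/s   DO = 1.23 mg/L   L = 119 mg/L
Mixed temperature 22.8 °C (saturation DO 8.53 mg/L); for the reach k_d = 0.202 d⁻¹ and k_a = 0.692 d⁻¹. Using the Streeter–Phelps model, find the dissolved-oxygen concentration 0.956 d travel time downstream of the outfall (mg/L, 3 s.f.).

Mixed DO = (6.02×7.25 + 1.75×1.23)/(6.02+1.75) = 45.80/7.770 = 5.894 mg/L.
Mixed L₀ = (6.02×1.23 + 1.75×119)/(7.770) = 215.7/7.770 = 27.75 mg/L.
Initial deficit D₀ = C_s − DO₀ = 8.53 − 5.894 = 2.636 mg/L.
D(0.956) = [0.202×27.75/(0.692−0.202)](e^(−0.202×0.956) − e^(−0.692×0.956)) + 2.636 e^(−0.692×0.956)
= 11.44 × (0.8244 − 0.5160) + 2.636 × 0.5160 = 4.888 mg/L.
DO = 8.53 − 4.888 = 3.642 mg/L.

DO ≈ 3.64 mg/L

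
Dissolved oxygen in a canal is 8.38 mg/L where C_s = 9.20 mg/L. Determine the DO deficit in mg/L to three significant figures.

D ≈ 0.820 mg/L

D = C_s − C = 9.20 − 8.38 = 0.820 mg/L.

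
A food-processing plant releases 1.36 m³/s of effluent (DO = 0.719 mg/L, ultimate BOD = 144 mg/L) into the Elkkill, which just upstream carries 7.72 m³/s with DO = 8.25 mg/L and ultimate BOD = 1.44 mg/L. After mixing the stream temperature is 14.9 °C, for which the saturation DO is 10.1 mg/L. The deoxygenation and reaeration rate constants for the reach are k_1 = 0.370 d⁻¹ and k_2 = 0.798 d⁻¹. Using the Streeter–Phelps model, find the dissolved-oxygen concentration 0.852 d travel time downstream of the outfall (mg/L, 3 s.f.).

Mixed DO = (7.72×8.25 + 1.36×0.719)/(7.72+1.36) = 64.67/9.080 = 7.122 mg/L.
Mixed L₀ = (7.72×1.44 + 1.36×144)/(9.080) = 207.0/9.080 = 22.79 mg/L.
Initial deficit D₀ = C_s − DO₀ = 10.1 − 7.122 = 2.978 mg/L.
D(0.852) = [0.370×22.79/(0.798−0.370)](e^(−0.370×0.852) − e^(−0.798×0.852)) + 2.978 e^(−0.798×0.852)
= 19.70 × (0.7296 − 0.5067) + 2.978 × 0.5067 = 5.902 mg/L.
DO = 10.1 − 5.902 = 4.198 mg/L.

DO ≈ 4.20 mg/L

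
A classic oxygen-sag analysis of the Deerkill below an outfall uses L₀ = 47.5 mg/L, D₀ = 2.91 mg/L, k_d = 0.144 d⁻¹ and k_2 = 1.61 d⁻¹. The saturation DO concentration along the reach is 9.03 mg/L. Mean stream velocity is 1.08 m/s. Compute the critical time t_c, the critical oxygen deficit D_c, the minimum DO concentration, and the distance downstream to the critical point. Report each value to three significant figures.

t_c ≈ 0.980 d; D_c ≈ 3.69 mg/L; min DO ≈ 5.34 mg/L; x_c ≈ 91.5 km

At the critical point dD/dt = 0, so k_d L₀ e^(−k_d t) = k_2 D. Substituting D(t) from the Streeter–Phelps equation and solving for t gives
t_c = ln[(k_2/k_d)(1 − D₀(k_2−k_d)/(k_d L₀))] / (k_2−k_d).
Here k_2−k_d = 1.466 d⁻¹ and 1 − D₀(k_2−k_d)/(k_d L₀) = 1 − 2.91×1.466/(0.144×47.5) = 0.3763, so
t_c = ln(11.18 × 0.3763) / 1.466 = 1.437 / 1.466 = 0.9801 d.
D_c = (k_d/k_2) L₀ e^(−k_d t_c) = (0.144/1.61) × 47.5 × e^(−0.144×0.9801) = 0.08944 × 47.5 × 0.8684 = 3.689 mg/L.
Minimum DO = C_s − D_c = 9.03 − 3.689 = 5.341 mg/L.
x_c = v t_c = 1.08 m/s × 0.9801 d × 86400 s/d = 91460 m ≈ 91.5 km.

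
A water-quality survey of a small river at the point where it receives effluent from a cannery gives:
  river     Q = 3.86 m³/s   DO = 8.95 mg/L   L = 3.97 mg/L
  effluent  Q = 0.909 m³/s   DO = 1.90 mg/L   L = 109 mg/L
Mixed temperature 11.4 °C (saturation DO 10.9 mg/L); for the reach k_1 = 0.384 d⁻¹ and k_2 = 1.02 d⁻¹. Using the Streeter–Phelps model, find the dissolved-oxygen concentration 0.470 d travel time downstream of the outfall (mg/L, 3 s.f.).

DO ≈ 5.74 mg/L

Mixed DO = (3.86×8.95 + 0.909×1.90)/(3.86+0.909) = 36.27/4.769 = 7.606 mg/L.
Mixed L₀ = (3.86×3.97 + 0.909×109)/(4.769) = 114.4/4.769 = 23.99 mg/L.
Initial deficit D₀ = C_s − DO₀ = 10.9 − 7.606 = 3.294 mg/L.
D(0.470) = [0.384×23.99/(1.02−0.384)](e^(−0.384×0.470) − e^(−1.02×0.470)) + 3.294 e^(−1.02×0.470)
= 14.48 × (0.8349 − 0.6192) + 3.294 × 0.6192 = 5.164 mg/L.
DO = 10.9 − 5.164 = 5.736 mg/L.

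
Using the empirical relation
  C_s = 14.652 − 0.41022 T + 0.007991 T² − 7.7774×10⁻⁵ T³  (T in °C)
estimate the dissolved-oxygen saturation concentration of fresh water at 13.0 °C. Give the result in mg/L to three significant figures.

C_s ≈ 10.5 mg/L

C_s = 14.652 − 0.41022×13.0 + 0.007991×13.0² − 7.7774×10⁻⁵×13.0³ = 10.50 mg/L.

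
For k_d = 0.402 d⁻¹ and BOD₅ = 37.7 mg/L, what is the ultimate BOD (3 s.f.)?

L₀ ≈ 43.5 mg/L

BOD₅ = L₀(1 − e^(−5k_d)) ⇒ L₀ = BOD₅ / (1 − e^(−5×0.402))
= 37.7 / (1 − 0.1340) = 37.7 / 0.8660 = 43.53 mg/L.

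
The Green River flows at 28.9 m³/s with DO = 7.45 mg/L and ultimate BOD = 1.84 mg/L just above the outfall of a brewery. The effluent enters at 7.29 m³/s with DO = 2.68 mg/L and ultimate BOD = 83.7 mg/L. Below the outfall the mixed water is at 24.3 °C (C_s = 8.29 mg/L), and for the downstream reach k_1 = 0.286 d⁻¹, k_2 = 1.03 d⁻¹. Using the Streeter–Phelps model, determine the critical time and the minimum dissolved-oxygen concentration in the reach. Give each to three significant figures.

Mixed DO = (28.9×7.45 + 7.29×2.68)/(28.9+7.29) = 234.8/36.19 = 6.489 mg/L.
Mixed L₀ = (28.9×1.84 + 7.29×83.7)/(36.19) = 663.3/36.19 = 18.33 mg/L.
Initial deficit D₀ = C_s − DO₀ = 8.29 − 6.489 = 1.801 mg/L.
t_c = (1/0.7440) ln[(1.03/0.286)(1 − 1.801×0.7440/(0.286×18.33))] = 1.344 × ln(2.681) = 1.325 d.
D_c = (0.286/1.03) × 18.33 × e^(−0.286×1.325) = 0.2777 × 18.33 × 0.6845 = 3.484 mg/L.
Minimum DO = 8.29 − 3.484 = 4.806 mg/L.

t_c ≈ 1.33 d; minimum DO ≈ 4.81 mg/L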